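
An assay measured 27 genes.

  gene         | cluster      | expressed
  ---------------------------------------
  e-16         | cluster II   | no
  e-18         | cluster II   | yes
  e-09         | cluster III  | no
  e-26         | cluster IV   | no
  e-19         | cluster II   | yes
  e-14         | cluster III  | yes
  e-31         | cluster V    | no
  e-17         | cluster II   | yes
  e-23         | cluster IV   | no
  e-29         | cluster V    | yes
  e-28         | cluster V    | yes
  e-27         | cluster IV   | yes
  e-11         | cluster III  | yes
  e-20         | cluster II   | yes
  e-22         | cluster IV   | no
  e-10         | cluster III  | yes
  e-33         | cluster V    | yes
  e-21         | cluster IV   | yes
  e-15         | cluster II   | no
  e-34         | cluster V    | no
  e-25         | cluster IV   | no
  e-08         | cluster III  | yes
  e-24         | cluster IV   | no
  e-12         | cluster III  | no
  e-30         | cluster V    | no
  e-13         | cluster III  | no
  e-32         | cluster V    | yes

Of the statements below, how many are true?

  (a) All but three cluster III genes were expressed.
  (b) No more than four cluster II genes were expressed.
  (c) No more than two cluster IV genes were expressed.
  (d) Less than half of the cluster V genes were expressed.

3

(a) cluster III: |A| = 7, |A ∩ B| = 4; needs |A ∖ B| = 3 — true.
(b) cluster II: |A| = 6, |A ∩ B| = 4; needs |A ∩ B| ≤ 4 — true.
(c) cluster IV: |A| = 7, |A ∩ B| = 2; needs |A ∩ B| ≤ 2 — true.
(d) cluster V: |A| = 7, |A ∩ B| = 4; needs |A ∩ B| < |A ∖ B| — false.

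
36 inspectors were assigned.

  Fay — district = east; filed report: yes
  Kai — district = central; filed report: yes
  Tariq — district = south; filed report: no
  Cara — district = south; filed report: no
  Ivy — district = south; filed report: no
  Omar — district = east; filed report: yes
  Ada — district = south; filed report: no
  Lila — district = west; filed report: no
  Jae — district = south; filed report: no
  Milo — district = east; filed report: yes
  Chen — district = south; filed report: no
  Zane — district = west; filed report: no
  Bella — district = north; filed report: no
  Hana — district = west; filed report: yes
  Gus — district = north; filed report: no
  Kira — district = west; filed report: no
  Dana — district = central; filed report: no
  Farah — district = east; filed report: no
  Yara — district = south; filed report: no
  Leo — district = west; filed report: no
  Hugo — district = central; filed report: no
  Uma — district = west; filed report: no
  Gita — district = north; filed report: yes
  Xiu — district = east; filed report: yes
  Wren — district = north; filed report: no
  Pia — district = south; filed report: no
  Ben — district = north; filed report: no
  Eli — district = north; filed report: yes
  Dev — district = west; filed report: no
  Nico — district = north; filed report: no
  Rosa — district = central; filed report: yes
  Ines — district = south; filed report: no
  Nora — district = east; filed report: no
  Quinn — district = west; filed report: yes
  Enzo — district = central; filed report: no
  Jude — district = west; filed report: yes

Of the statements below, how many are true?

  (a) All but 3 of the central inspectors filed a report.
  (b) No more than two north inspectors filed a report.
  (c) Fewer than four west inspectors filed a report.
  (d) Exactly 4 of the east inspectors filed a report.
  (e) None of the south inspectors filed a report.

(a) central: |A| = 5, |A ∩ B| = 2; needs |A ∖ B| = 3 — true.
(b) north: |A| = 7, |A ∩ B| = 2; needs |A ∩ B| ≤ 2 — true.
(c) west: |A| = 9, |A ∩ B| = 3; needs |A ∩ B| < 4 — true.
(d) east: |A| = 6, |A ∩ B| = 4; needs |A ∩ B| = 4 — true.
(e) south: |A| = 9, |A ∩ B| = 0; needs A ∩ B = ∅ (|A ∩ B| = 0) — true.

5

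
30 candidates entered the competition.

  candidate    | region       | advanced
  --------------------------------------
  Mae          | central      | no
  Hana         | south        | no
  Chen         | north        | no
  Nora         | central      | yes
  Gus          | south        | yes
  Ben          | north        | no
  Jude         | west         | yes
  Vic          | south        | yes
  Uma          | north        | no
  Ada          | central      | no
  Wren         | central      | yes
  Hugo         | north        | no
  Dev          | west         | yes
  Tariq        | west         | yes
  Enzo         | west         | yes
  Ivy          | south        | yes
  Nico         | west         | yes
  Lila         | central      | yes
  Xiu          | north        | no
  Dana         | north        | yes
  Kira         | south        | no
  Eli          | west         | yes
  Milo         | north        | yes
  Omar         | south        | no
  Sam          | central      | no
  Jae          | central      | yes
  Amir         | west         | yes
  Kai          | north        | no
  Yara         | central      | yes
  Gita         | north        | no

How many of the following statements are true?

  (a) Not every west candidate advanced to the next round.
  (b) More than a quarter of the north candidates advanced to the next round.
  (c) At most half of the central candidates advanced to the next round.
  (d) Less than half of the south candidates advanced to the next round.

(a) west: |A| = 7, |A ∩ B| = 7; needs A ⊄ B (|A ∖ B| ≥ 1) — false.
(b) north: |A| = 9, |A ∩ B| = 2; needs |A ∩ B| / |A| > 1/4 — false.
(c) central: |A| = 8, |A ∩ B| = 5; needs |A ∩ B| ≤ |A ∖ B| — false.
(d) south: |A| = 6, |A ∩ B| = 3; needs |A ∩ B| < |A ∖ B| — false.

0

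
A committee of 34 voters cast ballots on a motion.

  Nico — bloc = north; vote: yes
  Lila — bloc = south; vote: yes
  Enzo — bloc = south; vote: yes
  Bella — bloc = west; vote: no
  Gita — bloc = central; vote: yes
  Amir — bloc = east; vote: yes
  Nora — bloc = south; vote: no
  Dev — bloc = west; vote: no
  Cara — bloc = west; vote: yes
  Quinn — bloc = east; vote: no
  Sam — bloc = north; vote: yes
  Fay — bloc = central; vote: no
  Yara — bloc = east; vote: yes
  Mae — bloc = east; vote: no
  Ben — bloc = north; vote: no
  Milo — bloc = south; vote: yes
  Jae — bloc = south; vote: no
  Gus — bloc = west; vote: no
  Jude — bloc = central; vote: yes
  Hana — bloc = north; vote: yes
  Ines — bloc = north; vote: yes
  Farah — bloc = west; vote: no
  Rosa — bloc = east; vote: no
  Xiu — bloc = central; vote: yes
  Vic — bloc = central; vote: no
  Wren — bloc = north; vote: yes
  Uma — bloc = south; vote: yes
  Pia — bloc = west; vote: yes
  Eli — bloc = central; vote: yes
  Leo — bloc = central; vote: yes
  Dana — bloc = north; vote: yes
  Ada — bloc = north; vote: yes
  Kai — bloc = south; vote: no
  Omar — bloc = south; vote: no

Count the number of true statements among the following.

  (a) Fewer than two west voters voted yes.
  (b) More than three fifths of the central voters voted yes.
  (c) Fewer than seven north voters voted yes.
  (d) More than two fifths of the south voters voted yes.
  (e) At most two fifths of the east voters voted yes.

(a) west: |A| = 6, |A ∩ B| = 2; needs |A ∩ B| < 2 — false.
(b) central: |A| = 7, |A ∩ B| = 5; needs |A ∩ B| / |A| > 3/5 — true.
(c) north: |A| = 8, |A ∩ B| = 7; needs |A ∩ B| < 7 — false.
(d) south: |A| = 8, |A ∩ B| = 4; needs |A ∩ B| / |A| > 2/5 — true.
(e) east: |A| = 5, |A ∩ B| = 2; needs |A ∩ B| / |A| ≤ 2/5 — true.

3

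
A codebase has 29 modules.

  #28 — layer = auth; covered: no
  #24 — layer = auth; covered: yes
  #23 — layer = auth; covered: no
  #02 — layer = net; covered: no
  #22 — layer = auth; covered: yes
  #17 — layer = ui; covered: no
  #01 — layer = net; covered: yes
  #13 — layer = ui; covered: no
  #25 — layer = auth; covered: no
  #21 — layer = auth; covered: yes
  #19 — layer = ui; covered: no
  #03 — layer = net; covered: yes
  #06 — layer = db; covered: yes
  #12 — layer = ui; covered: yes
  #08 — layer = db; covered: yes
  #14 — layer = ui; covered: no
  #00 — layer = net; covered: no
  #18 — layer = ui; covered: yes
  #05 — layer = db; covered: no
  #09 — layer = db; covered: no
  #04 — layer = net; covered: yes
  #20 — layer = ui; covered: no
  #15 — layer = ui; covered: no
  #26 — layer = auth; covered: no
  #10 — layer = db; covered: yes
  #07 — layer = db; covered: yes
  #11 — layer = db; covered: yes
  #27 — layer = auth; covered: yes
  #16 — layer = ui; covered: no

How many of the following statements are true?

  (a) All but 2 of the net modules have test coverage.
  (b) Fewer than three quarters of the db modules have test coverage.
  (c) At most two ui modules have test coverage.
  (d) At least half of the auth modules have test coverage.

4

(a) net: |A| = 5, |A ∩ B| = 3; needs |A ∖ B| = 2 — true.
(b) db: |A| = 7, |A ∩ B| = 5; needs |A ∩ B| / |A| < 3/4 — true.
(c) ui: |A| = 9, |A ∩ B| = 2; needs |A ∩ B| ≤ 2 — true.
(d) auth: |A| = 8, |A ∩ B| = 4; needs |A ∩ B| ≥ |A ∖ B| — true.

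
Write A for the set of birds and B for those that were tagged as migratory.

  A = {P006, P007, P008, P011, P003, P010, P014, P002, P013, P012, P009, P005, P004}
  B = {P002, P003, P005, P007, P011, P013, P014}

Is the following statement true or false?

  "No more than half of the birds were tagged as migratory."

False

Truth condition: |A ∩ B| ≤ |A ∖ B|.
A (the restrictor) = {P006, P007, P008, P011, P003, P010, P014, P002, P013, P012, P009, P005, P004}, |A| = 13.
A ∩ B = {P007, P011, P003, P014, P002, P013, P005}, so |A ∩ B| = 7.
A ∖ B = {P006, P008, P010, P012, P009, P004}, so |A ∖ B| = 6.
7 > 6, so the statement is false.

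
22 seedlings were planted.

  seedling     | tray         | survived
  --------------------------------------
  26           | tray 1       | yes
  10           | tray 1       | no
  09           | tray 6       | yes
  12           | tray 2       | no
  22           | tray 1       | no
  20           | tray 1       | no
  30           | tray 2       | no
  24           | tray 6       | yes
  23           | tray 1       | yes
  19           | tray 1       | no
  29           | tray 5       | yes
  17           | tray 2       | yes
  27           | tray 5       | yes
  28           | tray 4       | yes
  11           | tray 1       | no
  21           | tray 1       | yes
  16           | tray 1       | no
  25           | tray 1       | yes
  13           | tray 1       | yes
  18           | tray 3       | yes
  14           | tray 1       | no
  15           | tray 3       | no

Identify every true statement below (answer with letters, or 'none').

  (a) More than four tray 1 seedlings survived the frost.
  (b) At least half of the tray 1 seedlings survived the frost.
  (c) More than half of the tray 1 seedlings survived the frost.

(a)

|A| = 12, |A ∩ B| = 5, |A ∖ B| = 7.
(a) |A ∩ B| > 4: holds.
(b) |A ∩ B| ≥ |A ∖ B|: fails.
(c) |A ∩ B| > |A ∖ B|: fails.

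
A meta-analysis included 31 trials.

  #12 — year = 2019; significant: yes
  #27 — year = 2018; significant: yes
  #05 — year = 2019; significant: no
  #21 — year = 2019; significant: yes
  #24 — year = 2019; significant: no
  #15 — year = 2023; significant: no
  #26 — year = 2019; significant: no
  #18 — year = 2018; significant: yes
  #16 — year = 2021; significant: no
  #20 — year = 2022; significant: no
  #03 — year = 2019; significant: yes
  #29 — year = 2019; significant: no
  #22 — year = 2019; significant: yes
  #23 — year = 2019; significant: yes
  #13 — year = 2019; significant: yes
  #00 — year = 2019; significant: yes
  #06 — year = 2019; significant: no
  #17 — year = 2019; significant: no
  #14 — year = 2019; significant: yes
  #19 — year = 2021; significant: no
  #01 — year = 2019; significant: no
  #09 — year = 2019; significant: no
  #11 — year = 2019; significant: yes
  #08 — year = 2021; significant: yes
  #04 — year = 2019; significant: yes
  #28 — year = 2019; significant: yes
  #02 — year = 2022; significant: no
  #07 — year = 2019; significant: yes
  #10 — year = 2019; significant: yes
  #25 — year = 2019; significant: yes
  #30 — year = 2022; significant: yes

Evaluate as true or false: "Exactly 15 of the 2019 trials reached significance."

False

Truth condition: |A ∩ B| = 15.
|A| = 22, |A ∩ B| = 14, |A ∖ B| = 8.
|A ∩ B| = 14, so the statement is false.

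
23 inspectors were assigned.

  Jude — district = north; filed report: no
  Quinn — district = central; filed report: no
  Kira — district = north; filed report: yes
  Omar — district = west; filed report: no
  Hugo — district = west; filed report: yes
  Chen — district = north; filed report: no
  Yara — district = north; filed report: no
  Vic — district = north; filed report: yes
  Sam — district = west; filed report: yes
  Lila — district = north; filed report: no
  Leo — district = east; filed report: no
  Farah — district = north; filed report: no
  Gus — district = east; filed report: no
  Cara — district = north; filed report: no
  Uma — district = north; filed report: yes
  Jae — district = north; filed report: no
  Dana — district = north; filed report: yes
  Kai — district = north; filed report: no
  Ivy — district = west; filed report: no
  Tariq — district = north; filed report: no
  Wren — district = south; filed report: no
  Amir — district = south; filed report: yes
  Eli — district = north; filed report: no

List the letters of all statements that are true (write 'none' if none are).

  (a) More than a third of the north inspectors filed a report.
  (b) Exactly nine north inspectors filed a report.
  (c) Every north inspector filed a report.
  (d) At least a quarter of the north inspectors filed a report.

(d)

|A| = 14, |A ∩ B| = 4, |A ∖ B| = 10.
(a) |A ∩ B| / |A| > 1/3: fails.
(b) |A ∩ B| = 9: fails.
(c) A ⊆ B, i.e. every element of A is in B (|A ∖ B| = 0): fails.
(d) |A ∩ B| / |A| ≥ 1/4: holds.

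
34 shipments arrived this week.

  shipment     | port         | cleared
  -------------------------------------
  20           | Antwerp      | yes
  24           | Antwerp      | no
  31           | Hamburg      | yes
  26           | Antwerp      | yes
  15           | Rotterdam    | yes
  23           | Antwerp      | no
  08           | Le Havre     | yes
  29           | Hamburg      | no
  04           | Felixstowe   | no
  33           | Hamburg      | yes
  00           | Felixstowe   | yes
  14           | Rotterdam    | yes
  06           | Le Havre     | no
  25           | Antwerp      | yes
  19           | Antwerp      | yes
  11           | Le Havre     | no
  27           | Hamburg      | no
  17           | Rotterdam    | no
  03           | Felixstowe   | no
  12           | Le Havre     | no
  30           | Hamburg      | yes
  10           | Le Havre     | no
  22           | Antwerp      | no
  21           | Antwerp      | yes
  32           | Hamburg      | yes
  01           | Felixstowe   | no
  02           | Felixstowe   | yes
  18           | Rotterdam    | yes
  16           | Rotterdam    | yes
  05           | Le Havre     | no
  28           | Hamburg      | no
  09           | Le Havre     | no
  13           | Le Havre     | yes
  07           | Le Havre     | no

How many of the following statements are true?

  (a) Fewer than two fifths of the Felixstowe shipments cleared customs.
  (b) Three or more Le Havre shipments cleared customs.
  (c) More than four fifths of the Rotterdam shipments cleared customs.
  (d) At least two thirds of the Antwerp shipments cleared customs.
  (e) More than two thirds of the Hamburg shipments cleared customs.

0

(a) Felixstowe: |A| = 5, |A ∩ B| = 2; needs |A ∩ B| / |A| < 2/5 — false.
(b) Le Havre: |A| = 9, |A ∩ B| = 2; needs |A ∩ B| ≥ 3 — false.
(c) Rotterdam: |A| = 5, |A ∩ B| = 4; needs |A ∩ B| / |A| > 4/5 — false.
(d) Antwerp: |A| = 8, |A ∩ B| = 5; needs |A ∩ B| / |A| ≥ 2/3 — false.
(e) Hamburg: |A| = 7, |A ∩ B| = 4; needs |A ∩ B| / |A| > 2/3 — false.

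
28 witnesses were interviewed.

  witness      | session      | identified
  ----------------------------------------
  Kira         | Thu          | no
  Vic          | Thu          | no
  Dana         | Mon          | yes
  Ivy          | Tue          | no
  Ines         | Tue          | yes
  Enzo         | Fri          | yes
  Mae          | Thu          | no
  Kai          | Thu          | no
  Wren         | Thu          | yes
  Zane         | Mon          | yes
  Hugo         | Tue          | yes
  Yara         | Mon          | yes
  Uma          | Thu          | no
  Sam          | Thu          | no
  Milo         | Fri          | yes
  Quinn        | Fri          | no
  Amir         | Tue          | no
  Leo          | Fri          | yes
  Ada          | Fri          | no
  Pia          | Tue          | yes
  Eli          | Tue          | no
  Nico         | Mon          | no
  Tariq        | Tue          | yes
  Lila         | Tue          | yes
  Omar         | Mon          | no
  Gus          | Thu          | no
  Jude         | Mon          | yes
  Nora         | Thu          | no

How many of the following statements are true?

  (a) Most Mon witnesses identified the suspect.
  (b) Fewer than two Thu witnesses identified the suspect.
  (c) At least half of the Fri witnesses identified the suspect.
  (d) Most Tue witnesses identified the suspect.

(a) Mon: |A| = 6, |A ∩ B| = 4; needs |A ∩ B| > |A ∖ B| — true.
(b) Thu: |A| = 9, |A ∩ B| = 1; needs |A ∩ B| < 2 — true.
(c) Fri: |A| = 5, |A ∩ B| = 3; needs |A ∩ B| ≥ |A ∖ B| — true.
(d) Tue: |A| = 8, |A ∩ B| = 5; needs |A ∩ B| > |A ∖ B| — true.

4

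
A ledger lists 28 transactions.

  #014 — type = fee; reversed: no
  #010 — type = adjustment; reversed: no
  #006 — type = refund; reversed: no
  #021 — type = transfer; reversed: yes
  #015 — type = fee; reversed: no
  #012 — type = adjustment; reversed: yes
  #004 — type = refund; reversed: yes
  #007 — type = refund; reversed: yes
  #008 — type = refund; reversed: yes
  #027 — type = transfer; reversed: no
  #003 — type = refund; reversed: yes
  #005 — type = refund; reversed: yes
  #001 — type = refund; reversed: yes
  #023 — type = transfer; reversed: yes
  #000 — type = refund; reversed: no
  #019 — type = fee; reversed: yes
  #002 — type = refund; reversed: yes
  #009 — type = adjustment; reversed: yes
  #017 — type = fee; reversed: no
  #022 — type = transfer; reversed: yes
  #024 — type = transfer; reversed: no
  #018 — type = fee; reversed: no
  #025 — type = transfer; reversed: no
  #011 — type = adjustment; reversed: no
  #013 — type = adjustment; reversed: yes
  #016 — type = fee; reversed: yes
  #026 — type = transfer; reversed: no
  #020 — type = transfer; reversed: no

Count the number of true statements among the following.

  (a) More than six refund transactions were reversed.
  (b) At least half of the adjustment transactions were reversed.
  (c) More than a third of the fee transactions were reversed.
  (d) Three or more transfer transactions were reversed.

(a) refund: |A| = 9, |A ∩ B| = 7; needs |A ∩ B| > 6 — true.
(b) adjustment: |A| = 5, |A ∩ B| = 3; needs |A ∩ B| ≥ |A ∖ B| — true.
(c) fee: |A| = 6, |A ∩ B| = 2; needs |A ∩ B| / |A| > 1/3 — false.
(d) transfer: |A| = 8, |A ∩ B| = 3; needs |A ∩ B| ≥ 3 — true.

3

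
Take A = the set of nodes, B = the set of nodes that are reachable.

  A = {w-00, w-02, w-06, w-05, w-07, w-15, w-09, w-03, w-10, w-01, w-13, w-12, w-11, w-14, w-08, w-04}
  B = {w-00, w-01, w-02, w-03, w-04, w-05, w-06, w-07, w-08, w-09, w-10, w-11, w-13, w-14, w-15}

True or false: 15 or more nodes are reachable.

True

'15 or more nodes are reachable' holds iff |A ∩ B| ≥ 15.
|A| = 16, |A ∩ B| = 15, |A ∖ B| = 1.
|A ∩ B| = 15, so the statement is true.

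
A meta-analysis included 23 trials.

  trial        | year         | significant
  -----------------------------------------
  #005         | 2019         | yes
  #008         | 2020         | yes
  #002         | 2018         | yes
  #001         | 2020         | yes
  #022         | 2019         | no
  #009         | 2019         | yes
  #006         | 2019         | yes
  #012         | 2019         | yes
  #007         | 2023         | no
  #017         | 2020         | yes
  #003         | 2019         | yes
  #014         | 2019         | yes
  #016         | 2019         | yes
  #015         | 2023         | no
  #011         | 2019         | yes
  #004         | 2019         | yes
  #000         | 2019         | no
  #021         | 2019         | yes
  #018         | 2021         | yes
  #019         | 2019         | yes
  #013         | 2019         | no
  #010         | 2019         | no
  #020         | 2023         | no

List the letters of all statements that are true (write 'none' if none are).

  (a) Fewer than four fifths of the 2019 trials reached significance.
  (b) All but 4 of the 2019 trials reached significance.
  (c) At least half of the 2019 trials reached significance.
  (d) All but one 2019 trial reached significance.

|A| = 15, |A ∩ B| = 11, |A ∖ B| = 4.
(a) |A ∩ B| / |A| < 4/5: holds.
(b) |A ∖ B| = 4: holds.
(c) |A ∩ B| ≥ |A ∖ B|: holds.
(d) |A ∖ B| = 1: fails.

(a), (b), (c)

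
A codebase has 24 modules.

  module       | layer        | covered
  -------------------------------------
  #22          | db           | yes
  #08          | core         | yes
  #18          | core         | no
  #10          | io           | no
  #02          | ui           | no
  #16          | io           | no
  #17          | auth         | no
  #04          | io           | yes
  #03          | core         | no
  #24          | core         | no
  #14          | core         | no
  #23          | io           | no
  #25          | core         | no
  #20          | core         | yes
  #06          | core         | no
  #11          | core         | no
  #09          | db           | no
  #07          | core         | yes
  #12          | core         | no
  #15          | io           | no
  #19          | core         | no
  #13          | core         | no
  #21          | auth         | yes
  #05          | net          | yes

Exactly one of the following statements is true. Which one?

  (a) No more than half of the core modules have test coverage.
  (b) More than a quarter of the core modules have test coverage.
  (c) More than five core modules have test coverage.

|A| = 13, |A ∩ B| = 3, |A ∖ B| = 10.
(a) requires |A ∩ B| ≤ |A ∖ B|: true.
(b) requires |A ∩ B| / |A| > 1/4: false.
(c) requires |A ∩ B| > 5: false.

(a)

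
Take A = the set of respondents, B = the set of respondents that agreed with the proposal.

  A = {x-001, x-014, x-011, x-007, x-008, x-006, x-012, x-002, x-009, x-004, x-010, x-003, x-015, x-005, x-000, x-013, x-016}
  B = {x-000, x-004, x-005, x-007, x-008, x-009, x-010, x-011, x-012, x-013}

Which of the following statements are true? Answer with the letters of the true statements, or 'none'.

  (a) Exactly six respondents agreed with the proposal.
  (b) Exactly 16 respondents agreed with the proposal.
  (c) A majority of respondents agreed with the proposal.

|A| = 17, |A ∩ B| = 10, |A ∖ B| = 7.
(a) |A ∩ B| = 6: fails.
(b) |A ∩ B| = 16: fails.
(c) |A ∩ B| > |A ∖ B|: holds.

(c)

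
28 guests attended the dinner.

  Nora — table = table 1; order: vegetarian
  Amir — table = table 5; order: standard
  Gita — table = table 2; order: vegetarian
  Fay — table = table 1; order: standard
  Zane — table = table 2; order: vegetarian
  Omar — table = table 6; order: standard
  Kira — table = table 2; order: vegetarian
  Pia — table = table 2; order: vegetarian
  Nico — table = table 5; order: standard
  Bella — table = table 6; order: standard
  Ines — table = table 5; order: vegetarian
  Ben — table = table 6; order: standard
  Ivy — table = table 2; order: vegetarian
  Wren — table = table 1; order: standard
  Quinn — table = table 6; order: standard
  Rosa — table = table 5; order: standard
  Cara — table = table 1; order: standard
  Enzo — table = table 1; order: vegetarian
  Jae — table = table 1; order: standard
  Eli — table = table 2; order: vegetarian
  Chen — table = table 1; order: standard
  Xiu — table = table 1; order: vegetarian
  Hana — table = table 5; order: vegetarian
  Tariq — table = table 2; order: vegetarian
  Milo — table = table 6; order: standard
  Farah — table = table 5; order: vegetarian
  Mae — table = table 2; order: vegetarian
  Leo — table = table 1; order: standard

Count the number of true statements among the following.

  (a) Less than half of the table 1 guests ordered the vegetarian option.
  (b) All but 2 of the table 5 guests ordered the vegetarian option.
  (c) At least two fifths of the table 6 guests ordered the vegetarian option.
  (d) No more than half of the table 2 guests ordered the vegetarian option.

1

(a) table 1: |A| = 9, |A ∩ B| = 3; needs |A ∩ B| < |A ∖ B| — true.
(b) table 5: |A| = 6, |A ∩ B| = 3; needs |A ∖ B| = 2 — false.
(c) table 6: |A| = 5, |A ∩ B| = 0; needs |A ∩ B| / |A| ≥ 2/5 — false.
(d) table 2: |A| = 8, |A ∩ B| = 8; needs |A ∩ B| ≤ |A ∖ B| — false.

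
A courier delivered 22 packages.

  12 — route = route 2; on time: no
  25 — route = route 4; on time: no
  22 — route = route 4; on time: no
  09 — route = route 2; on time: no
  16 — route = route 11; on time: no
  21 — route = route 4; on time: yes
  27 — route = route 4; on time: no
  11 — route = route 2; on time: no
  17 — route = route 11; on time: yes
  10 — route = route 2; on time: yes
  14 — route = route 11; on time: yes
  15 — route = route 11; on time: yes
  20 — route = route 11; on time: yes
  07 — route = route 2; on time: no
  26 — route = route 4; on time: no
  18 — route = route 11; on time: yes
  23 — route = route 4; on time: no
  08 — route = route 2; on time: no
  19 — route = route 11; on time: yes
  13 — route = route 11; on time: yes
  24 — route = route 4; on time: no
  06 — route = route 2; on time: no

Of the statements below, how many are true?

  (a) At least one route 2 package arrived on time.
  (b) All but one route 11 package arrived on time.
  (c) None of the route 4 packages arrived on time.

2

(a) route 2: |A| = 7, |A ∩ B| = 1; needs A ∩ B ≠ ∅ (|A ∩ B| ≥ 1) — true.
(b) route 11: |A| = 8, |A ∩ B| = 7; needs |A ∖ B| = 1 — true.
(c) route 4: |A| = 7, |A ∩ B| = 1; needs A ∩ B = ∅ (|A ∩ B| = 0) — false.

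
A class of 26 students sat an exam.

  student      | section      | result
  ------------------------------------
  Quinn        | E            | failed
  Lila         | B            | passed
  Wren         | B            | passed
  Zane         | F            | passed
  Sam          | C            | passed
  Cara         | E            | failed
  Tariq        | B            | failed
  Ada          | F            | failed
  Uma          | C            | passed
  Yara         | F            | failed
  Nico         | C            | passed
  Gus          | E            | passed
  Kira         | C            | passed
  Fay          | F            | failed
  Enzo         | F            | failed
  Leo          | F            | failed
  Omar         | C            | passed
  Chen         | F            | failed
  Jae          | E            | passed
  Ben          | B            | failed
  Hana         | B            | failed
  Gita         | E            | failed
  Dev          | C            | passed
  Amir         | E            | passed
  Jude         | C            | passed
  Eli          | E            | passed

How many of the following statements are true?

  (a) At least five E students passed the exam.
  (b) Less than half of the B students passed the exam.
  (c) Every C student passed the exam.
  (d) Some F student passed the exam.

(a) E: |A| = 7, |A ∩ B| = 4; needs |A ∩ B| ≥ 5 — false.
(b) B: |A| = 5, |A ∩ B| = 2; needs |A ∩ B| < |A ∖ B| — true.
(c) C: |A| = 7, |A ∩ B| = 7; needs A ⊆ B, i.e. every element of A is in B (|A ∖ B| = 0) — true.
(d) F: |A| = 7, |A ∩ B| = 1; needs A ∩ B ≠ ∅ (|A ∩ B| ≥ 1) — true.

3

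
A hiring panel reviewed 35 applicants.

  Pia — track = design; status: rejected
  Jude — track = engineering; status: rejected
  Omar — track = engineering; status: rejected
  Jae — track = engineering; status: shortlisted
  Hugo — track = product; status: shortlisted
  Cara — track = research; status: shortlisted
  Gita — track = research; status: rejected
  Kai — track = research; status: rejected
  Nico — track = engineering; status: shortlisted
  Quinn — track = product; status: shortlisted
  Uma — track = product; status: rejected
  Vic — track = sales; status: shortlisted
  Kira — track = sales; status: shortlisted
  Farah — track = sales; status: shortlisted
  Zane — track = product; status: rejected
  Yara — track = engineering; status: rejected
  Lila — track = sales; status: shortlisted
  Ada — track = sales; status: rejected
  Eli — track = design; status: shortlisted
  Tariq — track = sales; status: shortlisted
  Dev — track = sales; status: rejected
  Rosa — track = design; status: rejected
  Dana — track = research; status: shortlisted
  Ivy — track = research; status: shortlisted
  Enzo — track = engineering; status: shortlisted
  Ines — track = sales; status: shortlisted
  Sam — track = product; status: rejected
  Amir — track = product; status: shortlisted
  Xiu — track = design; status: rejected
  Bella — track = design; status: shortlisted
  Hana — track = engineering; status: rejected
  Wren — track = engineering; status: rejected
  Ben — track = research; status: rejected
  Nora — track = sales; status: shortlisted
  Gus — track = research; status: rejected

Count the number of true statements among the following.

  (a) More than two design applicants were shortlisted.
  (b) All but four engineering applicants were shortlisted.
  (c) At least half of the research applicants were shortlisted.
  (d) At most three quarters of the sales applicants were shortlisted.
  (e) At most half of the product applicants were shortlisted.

1

(a) design: |A| = 5, |A ∩ B| = 2; needs |A ∩ B| > 2 — false.
(b) engineering: |A| = 8, |A ∩ B| = 3; needs |A ∖ B| = 4 — false.
(c) research: |A| = 7, |A ∩ B| = 3; needs |A ∩ B| ≥ |A ∖ B| — false.
(d) sales: |A| = 9, |A ∩ B| = 7; needs |A ∩ B| / |A| ≤ 3/4 — false.
(e) product: |A| = 6, |A ∩ B| = 3; needs |A ∩ B| ≤ |A ∖ B| — true.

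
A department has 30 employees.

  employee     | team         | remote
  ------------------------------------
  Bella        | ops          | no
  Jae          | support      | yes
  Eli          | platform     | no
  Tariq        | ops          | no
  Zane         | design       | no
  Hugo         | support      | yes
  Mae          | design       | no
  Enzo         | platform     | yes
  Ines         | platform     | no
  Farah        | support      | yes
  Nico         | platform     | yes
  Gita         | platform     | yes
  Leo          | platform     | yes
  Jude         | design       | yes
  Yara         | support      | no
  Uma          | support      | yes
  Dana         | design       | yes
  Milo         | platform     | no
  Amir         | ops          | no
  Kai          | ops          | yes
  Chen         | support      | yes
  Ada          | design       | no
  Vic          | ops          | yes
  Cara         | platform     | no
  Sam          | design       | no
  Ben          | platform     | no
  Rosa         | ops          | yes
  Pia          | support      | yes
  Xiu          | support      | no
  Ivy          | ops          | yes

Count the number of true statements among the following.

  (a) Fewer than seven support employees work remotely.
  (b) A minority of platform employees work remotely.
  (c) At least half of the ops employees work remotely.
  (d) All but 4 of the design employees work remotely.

4

(a) support: |A| = 8, |A ∩ B| = 6; needs |A ∩ B| < 7 — true.
(b) platform: |A| = 9, |A ∩ B| = 4; needs |A ∩ B| < |A ∖ B| — true.
(c) ops: |A| = 7, |A ∩ B| = 4; needs |A ∩ B| ≥ |A ∖ B| — true.
(d) design: |A| = 6, |A ∩ B| = 2; needs |A ∖ B| = 4 — true.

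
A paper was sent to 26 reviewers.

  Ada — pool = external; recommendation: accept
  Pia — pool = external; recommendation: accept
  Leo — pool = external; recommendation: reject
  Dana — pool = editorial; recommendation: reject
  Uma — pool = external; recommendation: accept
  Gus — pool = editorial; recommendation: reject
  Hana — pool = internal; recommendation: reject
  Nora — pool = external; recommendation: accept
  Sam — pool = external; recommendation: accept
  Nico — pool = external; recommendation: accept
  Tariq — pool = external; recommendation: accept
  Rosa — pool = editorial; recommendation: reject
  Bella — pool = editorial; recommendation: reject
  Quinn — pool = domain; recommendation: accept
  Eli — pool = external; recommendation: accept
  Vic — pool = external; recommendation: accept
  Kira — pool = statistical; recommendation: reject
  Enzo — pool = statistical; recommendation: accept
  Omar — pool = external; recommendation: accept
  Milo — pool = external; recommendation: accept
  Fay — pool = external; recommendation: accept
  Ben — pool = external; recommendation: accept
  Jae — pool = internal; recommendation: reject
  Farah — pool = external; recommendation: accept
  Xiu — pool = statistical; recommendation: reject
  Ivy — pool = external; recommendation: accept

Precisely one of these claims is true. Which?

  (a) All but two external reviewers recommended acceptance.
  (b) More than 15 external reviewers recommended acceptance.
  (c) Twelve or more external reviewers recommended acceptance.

|A| = 16, |A ∩ B| = 15, |A ∖ B| = 1.
(a) requires |A ∖ B| = 2: false.
(b) requires |A ∩ B| > 15: false.
(c) requires |A ∩ B| ≥ 12: true.

(c)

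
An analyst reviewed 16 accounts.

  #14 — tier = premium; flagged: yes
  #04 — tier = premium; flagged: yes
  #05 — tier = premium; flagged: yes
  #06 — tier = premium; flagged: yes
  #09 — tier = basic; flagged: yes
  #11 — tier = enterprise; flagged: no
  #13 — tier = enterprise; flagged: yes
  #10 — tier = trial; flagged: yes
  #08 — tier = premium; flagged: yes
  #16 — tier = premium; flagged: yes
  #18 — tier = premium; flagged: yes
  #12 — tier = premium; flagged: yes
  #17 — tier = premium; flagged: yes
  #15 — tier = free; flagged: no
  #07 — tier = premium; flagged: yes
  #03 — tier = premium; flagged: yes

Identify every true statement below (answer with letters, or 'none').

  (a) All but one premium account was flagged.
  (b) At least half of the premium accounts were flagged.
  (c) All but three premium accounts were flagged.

|A| = 11, |A ∩ B| = 11, |A ∖ B| = 0.
(a) |A ∖ B| = 1: fails.
(b) |A ∩ B| ≥ |A ∖ B|: holds.
(c) |A ∖ B| = 3: fails.

(b)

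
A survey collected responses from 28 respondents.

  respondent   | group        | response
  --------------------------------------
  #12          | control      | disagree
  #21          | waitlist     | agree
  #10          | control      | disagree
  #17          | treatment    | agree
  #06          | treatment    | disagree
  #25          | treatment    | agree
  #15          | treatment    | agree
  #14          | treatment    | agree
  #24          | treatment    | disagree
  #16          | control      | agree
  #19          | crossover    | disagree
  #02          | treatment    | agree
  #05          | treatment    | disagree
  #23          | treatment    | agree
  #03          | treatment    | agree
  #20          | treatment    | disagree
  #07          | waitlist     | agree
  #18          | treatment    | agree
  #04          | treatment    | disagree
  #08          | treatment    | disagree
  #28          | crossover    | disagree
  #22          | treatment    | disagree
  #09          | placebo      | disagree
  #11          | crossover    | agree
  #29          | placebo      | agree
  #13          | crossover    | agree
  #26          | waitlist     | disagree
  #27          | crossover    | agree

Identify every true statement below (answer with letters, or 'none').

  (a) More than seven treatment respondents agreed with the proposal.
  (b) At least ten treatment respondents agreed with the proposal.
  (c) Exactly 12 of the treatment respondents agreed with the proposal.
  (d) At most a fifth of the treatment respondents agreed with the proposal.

(a)

|A| = 15, |A ∩ B| = 8, |A ∖ B| = 7.
(a) |A ∩ B| > 7: holds.
(b) |A ∩ B| ≥ 10: fails.
(c) |A ∩ B| = 12: fails.
(d) |A ∩ B| / |A| ≤ 1/5: fails.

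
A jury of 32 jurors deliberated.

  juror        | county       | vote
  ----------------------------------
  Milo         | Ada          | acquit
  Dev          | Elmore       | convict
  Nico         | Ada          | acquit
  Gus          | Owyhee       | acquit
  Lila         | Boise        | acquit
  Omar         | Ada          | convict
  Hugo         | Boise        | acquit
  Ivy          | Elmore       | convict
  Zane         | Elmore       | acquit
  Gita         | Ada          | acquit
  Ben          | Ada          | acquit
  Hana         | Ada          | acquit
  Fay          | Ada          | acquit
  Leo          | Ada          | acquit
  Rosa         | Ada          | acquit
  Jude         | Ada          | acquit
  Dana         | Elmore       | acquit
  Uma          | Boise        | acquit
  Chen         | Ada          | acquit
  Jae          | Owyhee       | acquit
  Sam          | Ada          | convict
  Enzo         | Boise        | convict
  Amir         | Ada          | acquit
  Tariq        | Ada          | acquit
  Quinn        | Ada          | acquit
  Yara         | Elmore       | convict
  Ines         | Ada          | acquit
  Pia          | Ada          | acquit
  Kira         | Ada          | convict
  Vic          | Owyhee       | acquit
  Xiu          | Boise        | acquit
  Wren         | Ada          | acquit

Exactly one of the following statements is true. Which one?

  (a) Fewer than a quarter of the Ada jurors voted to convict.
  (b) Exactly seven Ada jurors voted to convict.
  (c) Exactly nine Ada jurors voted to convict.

(a)

|A| = 19, |A ∩ B| = 3, |A ∖ B| = 16.
(a) requires |A ∩ B| / |A| < 1/4: true.
(b) requires |A ∩ B| = 7: false.
(c) requires |A ∩ B| = 9: false.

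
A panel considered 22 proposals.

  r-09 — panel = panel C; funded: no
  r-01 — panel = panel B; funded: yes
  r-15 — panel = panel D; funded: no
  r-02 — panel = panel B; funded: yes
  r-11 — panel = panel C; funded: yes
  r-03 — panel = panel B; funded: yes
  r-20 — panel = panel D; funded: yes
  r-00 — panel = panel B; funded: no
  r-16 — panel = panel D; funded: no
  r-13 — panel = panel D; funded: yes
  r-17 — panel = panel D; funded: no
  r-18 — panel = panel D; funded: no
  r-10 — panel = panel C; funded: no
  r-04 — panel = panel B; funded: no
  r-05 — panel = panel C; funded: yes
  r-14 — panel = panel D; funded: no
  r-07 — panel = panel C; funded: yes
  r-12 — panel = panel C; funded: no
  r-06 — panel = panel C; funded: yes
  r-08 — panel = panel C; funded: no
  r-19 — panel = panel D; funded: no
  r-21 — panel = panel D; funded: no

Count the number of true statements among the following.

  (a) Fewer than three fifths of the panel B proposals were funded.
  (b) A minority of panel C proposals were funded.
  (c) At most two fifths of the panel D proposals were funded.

(a) panel B: |A| = 5, |A ∩ B| = 3; needs |A ∩ B| / |A| < 3/5 — false.
(b) panel C: |A| = 8, |A ∩ B| = 4; needs |A ∩ B| < |A ∖ B| — false.
(c) panel D: |A| = 9, |A ∩ B| = 2; needs |A ∩ B| / |A| ≤ 2/5 — true.

1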